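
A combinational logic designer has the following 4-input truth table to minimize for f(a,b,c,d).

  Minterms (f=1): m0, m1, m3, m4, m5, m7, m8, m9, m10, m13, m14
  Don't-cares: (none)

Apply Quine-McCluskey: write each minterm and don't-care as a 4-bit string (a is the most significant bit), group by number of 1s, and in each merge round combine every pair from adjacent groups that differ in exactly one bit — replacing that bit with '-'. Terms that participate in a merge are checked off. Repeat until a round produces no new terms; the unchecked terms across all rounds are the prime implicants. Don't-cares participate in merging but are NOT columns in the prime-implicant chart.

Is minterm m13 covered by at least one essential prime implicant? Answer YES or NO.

YES

size-2^0 implicants → 0000(✓)  0001(✓)  0011(✓)  0100(✓)  0101(✓)  0111(✓)  1000(✓)  1001(✓)  1010(✓)  1101(✓)  1110(✓)
size-2^1 implicants → -000(✓)  -001(✓)  -101(✓)  0-00(✓)  0-01(✓)  0-11(✓)  00-1(✓)  000-(✓)  01-1(✓)  010-(✓)  1-01(✓)  1-10  10-0  100-(✓)
size-2^2 implicants → --01  -00-  0--1  0-0-
Unchecked terms (primes): --01, -00-, 0--1, 0-0-, 1-10, 10-0
Minterm coverage:
  m0 ⊆ -00-,0-0-
  m1 ⊆ --01,-00-,0--1,0-0-
  m3 ⊆ 0--1 [E]
  m4 ⊆ 0-0- [E]
  m5 ⊆ --01,0--1,0-0-
  m7 ⊆ 0--1 [E]
  m8 ⊆ -00-,10-0
  m9 ⊆ --01,-00-
  m10 ⊆ 1-10,10-0
  m13 ⊆ --01 [E]
  m14 ⊆ 1-10 [E]
E = {--01, 0--1, 0-0-, 1-10}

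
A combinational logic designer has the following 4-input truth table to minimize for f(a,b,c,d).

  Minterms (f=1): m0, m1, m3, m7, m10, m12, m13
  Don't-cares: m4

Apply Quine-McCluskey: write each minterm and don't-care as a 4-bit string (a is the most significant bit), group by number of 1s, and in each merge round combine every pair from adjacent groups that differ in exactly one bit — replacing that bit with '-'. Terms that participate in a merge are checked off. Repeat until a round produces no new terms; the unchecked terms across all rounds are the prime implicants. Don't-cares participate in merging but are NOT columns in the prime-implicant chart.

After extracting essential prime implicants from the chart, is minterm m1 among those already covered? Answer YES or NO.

Round 0: 0000✓ 0001✓ 0011✓ 0100✓ 0111✓ 1010 1100✓ 1101✓
Round 1: -100 0-00 0-11 00-1 000- 110-
PIs = {-100, 0-00, 0-11, 00-1, 000-, 1010, 110-}
Coverage chart:
  m0: 0-00,000-
  m1: 00-1,000-
  m3: 0-11,00-1
  m7: 0-11 ←essential
  m10: 1010 ←essential
  m12: -100,110-
  m13: 110- ←essential
Essential: 0-11, 1010, 110-

NO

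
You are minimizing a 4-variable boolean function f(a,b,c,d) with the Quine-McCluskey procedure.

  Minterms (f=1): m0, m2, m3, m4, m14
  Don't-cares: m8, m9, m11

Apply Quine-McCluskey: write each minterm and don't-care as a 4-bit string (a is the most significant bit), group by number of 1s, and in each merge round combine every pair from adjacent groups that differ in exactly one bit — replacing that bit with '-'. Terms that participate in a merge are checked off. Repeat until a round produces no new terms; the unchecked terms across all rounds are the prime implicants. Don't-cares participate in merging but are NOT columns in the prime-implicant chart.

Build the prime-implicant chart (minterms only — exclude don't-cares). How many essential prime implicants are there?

2

size-2^0 implicants → 0000(✓)  0010(✓)  0011(✓)  0100(✓)  1000(✓)  1001(✓)  1011(✓)  1110
size-2^1 implicants → -000  -011  0-00  00-0  001-  10-1  100-
Unchecked terms (primes): -000, -011, 0-00, 00-0, 001-, 10-1, 100-, 1110
Minterm coverage:
  m0 ⊆ -000,0-00,00-0
  m2 ⊆ 00-0,001-
  m3 ⊆ -011,001-
  m4 ⊆ 0-00 [E]
  m14 ⊆ 1110 [E]
E = {0-00, 1110}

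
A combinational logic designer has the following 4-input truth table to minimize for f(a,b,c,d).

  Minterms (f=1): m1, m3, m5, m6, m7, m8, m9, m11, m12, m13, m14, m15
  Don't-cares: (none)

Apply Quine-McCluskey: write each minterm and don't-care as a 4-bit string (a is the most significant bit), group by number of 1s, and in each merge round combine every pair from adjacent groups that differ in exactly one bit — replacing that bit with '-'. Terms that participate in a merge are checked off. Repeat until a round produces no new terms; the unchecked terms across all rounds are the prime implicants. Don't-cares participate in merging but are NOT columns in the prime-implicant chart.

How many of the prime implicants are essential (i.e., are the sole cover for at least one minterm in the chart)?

3

[col 0] 0001*, 0011*, 0101*, 0110*, 0111*, 1000*, 1001*, 1011*, 1100*, 1101*, 1110*, 1111*
[col 1] -001*, -011*, -101*, -110*, -111*, 0-01*, 0-11*, 00-1*, 01-1*, 011-*, 1-00*, 1-01*, 1-11*, 10-1*, 100-*, 11-0*, 11-1*, 110-*, 111-*
[col 2] --01*, --11*, -0-1*, -1-1*, -11-, 0--1*, 1--1*, 1-0-, 11--
[col 3] ---1
Prime implicants: ---1, -11-, 1-0-, 11--
PI chart (minterm → PIs covering it):
  1 | ---1  (sole → essential)
  3 | ---1  (sole → essential)
  5 | ---1  (sole → essential)
  6 | -11-  (sole → essential)
  7 | ---1,-11-
  8 | 1-0-  (sole → essential)
  9 | ---1,1-0-
  11 | ---1  (sole → essential)
  12 | 1-0-,11--
  13 | ---1,1-0-,11--
  14 | -11-,11--
  15 | ---1,-11-,11--
Essential prime implicants: ---1, -11-, 1-0-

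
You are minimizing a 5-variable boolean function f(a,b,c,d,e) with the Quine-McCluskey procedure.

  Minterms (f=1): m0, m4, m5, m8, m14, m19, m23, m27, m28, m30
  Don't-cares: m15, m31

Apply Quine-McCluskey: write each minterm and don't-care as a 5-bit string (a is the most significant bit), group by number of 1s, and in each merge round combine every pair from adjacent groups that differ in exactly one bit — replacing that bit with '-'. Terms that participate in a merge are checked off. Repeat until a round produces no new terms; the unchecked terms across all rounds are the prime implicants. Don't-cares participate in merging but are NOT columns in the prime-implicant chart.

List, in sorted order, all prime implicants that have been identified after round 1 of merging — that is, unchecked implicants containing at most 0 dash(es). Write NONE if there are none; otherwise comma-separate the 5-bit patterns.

Round 0: 00000✓ 00100✓ 00101✓ 01000✓ 01110✓ 01111✓ 10011✓ 10111✓ 11011✓ 11100✓ 11110✓ 11111✓
Round 1: -1110✓ -1111✓ 0-000 00-00 0010- 0111-✓ 1-011✓ 1-111✓ 10-11✓ 11-11✓ 111-0 1111-✓
Round 2: -111- 1--11
PIs = {-111-, 0-000, 00-00, 0010-, 1--11, 111-0}

NONE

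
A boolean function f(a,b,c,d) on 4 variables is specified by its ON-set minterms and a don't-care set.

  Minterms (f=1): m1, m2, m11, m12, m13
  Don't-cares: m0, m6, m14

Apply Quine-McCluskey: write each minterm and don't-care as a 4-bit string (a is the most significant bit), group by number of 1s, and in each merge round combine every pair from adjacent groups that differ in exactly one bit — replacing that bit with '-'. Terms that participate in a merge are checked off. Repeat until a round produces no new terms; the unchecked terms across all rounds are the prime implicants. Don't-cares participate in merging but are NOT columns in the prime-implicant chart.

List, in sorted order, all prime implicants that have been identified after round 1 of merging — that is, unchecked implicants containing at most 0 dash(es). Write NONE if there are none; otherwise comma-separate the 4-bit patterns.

Round 0: 0000✓ 0001✓ 0010✓ 0110✓ 1011 1100✓ 1101✓ 1110✓
Round 1: -110 0-10 00-0 000- 11-0 110-
PIs = {-110, 0-10, 00-0, 000-, 1011, 11-0, 110-}

1011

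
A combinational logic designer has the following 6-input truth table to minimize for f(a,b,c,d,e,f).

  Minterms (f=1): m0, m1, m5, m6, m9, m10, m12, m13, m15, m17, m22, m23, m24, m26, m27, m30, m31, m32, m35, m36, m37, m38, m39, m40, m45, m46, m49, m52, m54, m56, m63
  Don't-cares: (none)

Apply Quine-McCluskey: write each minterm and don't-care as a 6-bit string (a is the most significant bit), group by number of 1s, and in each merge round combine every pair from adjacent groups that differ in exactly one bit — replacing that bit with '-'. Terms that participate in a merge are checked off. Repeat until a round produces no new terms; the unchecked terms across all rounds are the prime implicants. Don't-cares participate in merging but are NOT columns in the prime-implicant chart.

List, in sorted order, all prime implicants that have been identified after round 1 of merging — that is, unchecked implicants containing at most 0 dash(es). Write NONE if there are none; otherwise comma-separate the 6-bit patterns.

NONE

Round 0: 000000✓ 000001✓ 000101✓ 000110✓ 001001✓ 001010✓ 001100✓ 001101✓ 001111✓ 010001✓ 010110✓ 010111✓ 011000✓ 011010✓ 011011✓ 011110✓ 011111✓ 100000✓ 100011✓ 100100✓ 100101✓ 100110✓ 100111✓ 101000✓ 101101✓ 101110✓ 110001✓ 110100✓ 110110✓ 111000✓ 111111✓
Round 1: -00000 -00101✓ -00110✓ -01101✓ -10001 -10110✓ -11000 -11111 0-0001 0-0110✓ 0-1010 0-1111 00-001✓ 00-101✓ 000-01✓ 00000- 001-01✓ 0011-1 00110- 01-110✓ 01-111✓ 01011-✓ 011-10✓ 011-11✓ 0110-0 01101-✓ 01111-✓ 1-0100✓ 1-0110✓ 1-1000 10-000 10-101✓ 10-110 100-00 100-11 1001-0✓ 1001-1✓ 10010-✓ 10011-✓ 1101-0✓
Round 2: --0110 -0-101 00--01 01-11- 011-1- 1-01-0 1001--
PIs = {--0110, -0-101, -00000, -10001, -11000, -11111, 0-0001, 0-1010, 0-1111, 00--01, 00000-, 0011-1, 00110-, 01-11-, 011-1-, 0110-0, 1-01-0, 1-1000, 10-000, 10-110, 100-00, 100-11, 1001--}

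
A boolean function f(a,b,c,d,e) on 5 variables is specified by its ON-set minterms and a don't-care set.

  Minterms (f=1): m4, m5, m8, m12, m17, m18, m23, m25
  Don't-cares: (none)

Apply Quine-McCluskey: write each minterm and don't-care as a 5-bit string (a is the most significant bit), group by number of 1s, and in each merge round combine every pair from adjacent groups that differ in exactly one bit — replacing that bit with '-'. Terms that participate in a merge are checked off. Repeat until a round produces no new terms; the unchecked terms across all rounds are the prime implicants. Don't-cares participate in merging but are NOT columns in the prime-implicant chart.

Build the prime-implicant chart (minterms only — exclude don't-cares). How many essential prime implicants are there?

5

Round 0: 00100✓ 00101✓ 01000✓ 01100✓ 10001✓ 10010 10111 11001✓
Round 1: 0-100 0010- 01-00 1-001
PIs = {0-100, 0010-, 01-00, 1-001, 10010, 10111}
Coverage chart:
  m4: 0-100,0010-
  m5: 0010- ←essential
  m8: 01-00 ←essential
  m12: 0-100,01-00
  m17: 1-001 ←essential
  m18: 10010 ←essential
  m23: 10111 ←essential
  m25: 1-001 ←essential
Essential: 0010-, 01-00, 1-001, 10010, 10111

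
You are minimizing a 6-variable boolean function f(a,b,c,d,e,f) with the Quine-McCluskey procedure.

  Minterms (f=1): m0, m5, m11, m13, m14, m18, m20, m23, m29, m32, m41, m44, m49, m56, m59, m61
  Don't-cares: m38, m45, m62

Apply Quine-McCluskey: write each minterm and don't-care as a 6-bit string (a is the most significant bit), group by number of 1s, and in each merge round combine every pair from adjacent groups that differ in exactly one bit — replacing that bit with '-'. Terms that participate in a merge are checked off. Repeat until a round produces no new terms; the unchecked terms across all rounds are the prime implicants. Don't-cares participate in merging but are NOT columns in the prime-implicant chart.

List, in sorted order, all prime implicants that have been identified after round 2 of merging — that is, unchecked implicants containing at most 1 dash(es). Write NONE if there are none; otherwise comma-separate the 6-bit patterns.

-00000, 00-101, 001011, 001110, 010010, 010100, 010111, 100110, 101-01, 10110-, 110001, 111000, 111011, 111110

Round 0: 000000✓ 000101✓ 001011 001101✓ 001110 010010 010100 010111 011101✓ 100000✓ 100110 101001✓ 101100✓ 101101✓ 110001 111000 111011 111101✓ 111110
Round 1: -00000 -01101✓ -11101✓ 0-1101✓ 00-101 1-1101✓ 101-01 10110-
Round 2: --1101
PIs = {--1101, -00000, 00-101, 001011, 001110, 010010, 010100, 010111, 100110, 101-01, 10110-, 110001, 111000, 111011, 111110}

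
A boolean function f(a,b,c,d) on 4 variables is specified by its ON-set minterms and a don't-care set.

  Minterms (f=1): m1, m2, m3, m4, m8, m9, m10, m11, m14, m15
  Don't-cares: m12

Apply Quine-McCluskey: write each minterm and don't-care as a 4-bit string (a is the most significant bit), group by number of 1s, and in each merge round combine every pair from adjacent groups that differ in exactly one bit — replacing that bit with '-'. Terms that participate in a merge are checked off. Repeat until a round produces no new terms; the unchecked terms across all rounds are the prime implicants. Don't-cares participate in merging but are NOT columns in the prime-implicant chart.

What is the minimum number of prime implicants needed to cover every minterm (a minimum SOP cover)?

size-2^0 implicants → 0001(✓)  0010(✓)  0011(✓)  0100(✓)  1000(✓)  1001(✓)  1010(✓)  1011(✓)  1100(✓)  1110(✓)  1111(✓)
size-2^1 implicants → -001(✓)  -010(✓)  -011(✓)  -100  00-1(✓)  001-(✓)  1-00(✓)  1-10(✓)  1-11(✓)  10-0(✓)  10-1(✓)  100-(✓)  101-(✓)  11-0(✓)  111-(✓)
size-2^2 implicants → -0-1  -01-  1--0  1-1-  10--
Unchecked terms (primes): -0-1, -01-, -100, 1--0, 1-1-, 10--
Minterm coverage:
  m1 ⊆ -0-1 [E]
  m2 ⊆ -01- [E]
  m3 ⊆ -0-1,-01-
  m4 ⊆ -100 [E]
  m8 ⊆ 1--0,10--
  m9 ⊆ -0-1,10--
  m10 ⊆ -01-,1--0,1-1-,10--
  m11 ⊆ -0-1,-01-,1-1-,10--
  m14 ⊆ 1--0,1-1-
  m15 ⊆ 1-1- [E]
E = {-0-1, -01-, -100, 1-1-}
Petrick residual → 1--0
Cover = b'd + b'c + bc'd' + ad' + ac  |cover|=5

5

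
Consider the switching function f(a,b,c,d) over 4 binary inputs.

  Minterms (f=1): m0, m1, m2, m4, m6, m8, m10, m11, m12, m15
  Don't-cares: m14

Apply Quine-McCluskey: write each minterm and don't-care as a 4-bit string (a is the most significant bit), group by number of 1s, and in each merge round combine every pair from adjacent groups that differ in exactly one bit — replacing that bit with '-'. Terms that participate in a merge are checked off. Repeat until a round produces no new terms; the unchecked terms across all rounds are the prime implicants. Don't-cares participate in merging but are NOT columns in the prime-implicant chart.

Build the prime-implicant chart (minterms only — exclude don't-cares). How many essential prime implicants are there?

size-2^0 implicants → 0000(✓)  0001(✓)  0010(✓)  0100(✓)  0110(✓)  1000(✓)  1010(✓)  1011(✓)  1100(✓)  1110(✓)  1111(✓)
size-2^1 implicants → -000(✓)  -010(✓)  -100(✓)  -110(✓)  0-00(✓)  0-10(✓)  00-0(✓)  000-  01-0(✓)  1-00(✓)  1-10(✓)  1-11(✓)  10-0(✓)  101-(✓)  11-0(✓)  111-(✓)
size-2^2 implicants → --00(✓)  --10(✓)  -0-0(✓)  -1-0(✓)  0--0(✓)  1--0(✓)  1-1-
size-2^3 implicants → ---0
Unchecked terms (primes): ---0, 000-, 1-1-
Minterm coverage:
  m0 ⊆ ---0,000-
  m1 ⊆ 000- [E]
  m2 ⊆ ---0 [E]
  m4 ⊆ ---0 [E]
  m6 ⊆ ---0 [E]
  m8 ⊆ ---0 [E]
  m10 ⊆ ---0,1-1-
  m11 ⊆ 1-1- [E]
  m12 ⊆ ---0 [E]
  m15 ⊆ 1-1- [E]
E = {---0, 000-, 1-1-}

3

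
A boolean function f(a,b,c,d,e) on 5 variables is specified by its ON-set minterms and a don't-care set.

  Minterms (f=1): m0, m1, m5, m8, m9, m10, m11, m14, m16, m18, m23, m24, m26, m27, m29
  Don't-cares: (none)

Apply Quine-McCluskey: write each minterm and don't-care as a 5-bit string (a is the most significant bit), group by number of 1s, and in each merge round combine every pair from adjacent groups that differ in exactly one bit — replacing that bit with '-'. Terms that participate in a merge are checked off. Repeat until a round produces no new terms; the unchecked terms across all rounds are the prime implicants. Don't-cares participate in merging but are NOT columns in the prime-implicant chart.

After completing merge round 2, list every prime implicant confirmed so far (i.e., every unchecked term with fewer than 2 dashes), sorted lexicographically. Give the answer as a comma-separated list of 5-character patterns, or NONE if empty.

00-01, 01-10, 10111, 11101

size-2^0 implicants → 00000(✓)  00001(✓)  00101(✓)  01000(✓)  01001(✓)  01010(✓)  01011(✓)  01110(✓)  10000(✓)  10010(✓)  10111  11000(✓)  11010(✓)  11011(✓)  11101
size-2^1 implicants → -0000(✓)  -1000(✓)  -1010(✓)  -1011(✓)  0-000(✓)  0-001(✓)  00-01  0000-(✓)  01-10  010-0(✓)  010-1(✓)  0100-(✓)  0101-(✓)  1-000(✓)  1-010(✓)  100-0(✓)  110-0(✓)  1101-(✓)
size-2^2 implicants → --000  -10-0  -101-  0-00-  010--  1-0-0
Unchecked terms (primes): --000, -10-0, -101-, 0-00-, 00-01, 01-10, 010--, 1-0-0, 10111, 11101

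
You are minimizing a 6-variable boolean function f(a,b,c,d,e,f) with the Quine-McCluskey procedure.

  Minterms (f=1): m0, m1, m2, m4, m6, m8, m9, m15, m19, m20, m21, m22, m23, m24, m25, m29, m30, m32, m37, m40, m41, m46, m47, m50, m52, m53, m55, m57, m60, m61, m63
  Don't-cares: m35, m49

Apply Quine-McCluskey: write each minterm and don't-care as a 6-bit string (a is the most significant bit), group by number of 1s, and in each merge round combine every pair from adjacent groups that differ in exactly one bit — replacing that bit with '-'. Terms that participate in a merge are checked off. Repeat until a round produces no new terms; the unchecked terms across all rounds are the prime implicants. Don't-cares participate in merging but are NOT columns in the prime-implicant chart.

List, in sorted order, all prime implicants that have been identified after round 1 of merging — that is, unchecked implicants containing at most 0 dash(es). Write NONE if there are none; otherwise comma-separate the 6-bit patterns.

[col 0] 000000*, 000001*, 000010*, 000100*, 000110*, 001000*, 001001*, 001111*, 010011*, 010100*, 010101*, 010110*, 010111*, 011000*, 011001*, 011101*, 011110*, 100000*, 100011, 100101*, 101000*, 101001*, 101110*, 101111*, 110001*, 110010, 110100*, 110101*, 110111*, 111001*, 111100*, 111101*, 111111*
[col 1] -00000*, -01000*, -01001*, -01111, -10100*, -10101*, -10111*, -11001*, -11101*, 0-0100*, 0-0110*, 0-1000*, 0-1001*, 00-000*, 00-001*, 000-00*, 000-10*, 0000-0*, 00000-*, 0001-0*, 00100-*, 01-101*, 01-110, 010-11, 0101-0*, 0101-1*, 01010-*, 01011-*, 011-01*, 01100-*, 1-0101, 1-1001*, 1-1111, 10-000*, 10100-*, 10111-, 11-001*, 11-100*, 11-101*, 11-111*, 110-01*, 1101-1*, 11010-*, 111-01*, 1111-1*, 11110-*
[col 2] --1001, -0-000, -0100-, -1-101, -101-1, -1010-, -11-01, 0-01-0, 0-100-, 00-00-, 000--0, 0101--, 11--01, 11-1-1, 11-10-
Prime implicants: --1001, -0-000, -0100-, -01111, -1-101, -101-1, -1010-, -11-01, 0-01-0, 0-100-, 00-00-, 000--0, 01-110, 010-11, 0101--, 1-0101, 1-1111, 100011, 10111-, 11--01, 11-1-1, 11-10-, 110010

100011, 110010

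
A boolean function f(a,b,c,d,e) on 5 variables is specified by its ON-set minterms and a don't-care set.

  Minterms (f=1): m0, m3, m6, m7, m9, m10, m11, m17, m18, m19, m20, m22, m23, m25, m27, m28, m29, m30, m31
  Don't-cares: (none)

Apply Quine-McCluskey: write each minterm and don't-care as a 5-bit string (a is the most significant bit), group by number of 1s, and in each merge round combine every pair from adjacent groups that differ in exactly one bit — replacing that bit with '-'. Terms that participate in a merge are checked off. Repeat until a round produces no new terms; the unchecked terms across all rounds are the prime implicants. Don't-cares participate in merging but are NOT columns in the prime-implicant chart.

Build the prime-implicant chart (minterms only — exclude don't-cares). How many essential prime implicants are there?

7

[col 0] 00000, 00011*, 00110*, 00111*, 01001*, 01010*, 01011*, 10001*, 10010*, 10011*, 10100*, 10110*, 10111*, 11001*, 11011*, 11100*, 11101*, 11110*, 11111*
[col 1] -0011*, -0110*, -0111*, -1001*, -1011*, 0-011*, 00-11*, 0011-*, 010-1*, 0101-, 1-001*, 1-011*, 1-100*, 1-110*, 1-111*, 10-10*, 10-11*, 100-1*, 1001-*, 101-0*, 1011-*, 11-01*, 11-11*, 110-1*, 111-0*, 111-1*, 1110-*, 1111-*
[col 2] --011, -0-11, -011-, -10-1, 1--11, 1-0-1, 1-1-0, 1-11-, 10-1-, 11--1, 111--
Prime implicants: --011, -0-11, -011-, -10-1, 00000, 0101-, 1--11, 1-0-1, 1-1-0, 1-11-, 10-1-, 11--1, 111--
PI chart (minterm → PIs covering it):
  0 | 00000  (sole → essential)
  3 | --011,-0-11
  6 | -011-  (sole → essential)
  7 | -0-11,-011-
  9 | -10-1  (sole → essential)
  10 | 0101-  (sole → essential)
  11 | --011,-10-1,0101-
  17 | 1-0-1  (sole → essential)
  18 | 10-1-  (sole → essential)
  19 | --011,-0-11,1--11,1-0-1,10-1-
  20 | 1-1-0  (sole → essential)
  22 | -011-,1-1-0,1-11-,10-1-
  23 | -0-11,-011-,1--11,1-11-,10-1-
  25 | -10-1,1-0-1,11--1
  27 | --011,-10-1,1--11,1-0-1,11--1
  28 | 1-1-0,111--
  29 | 11--1,111--
  30 | 1-1-0,1-11-,111--
  31 | 1--11,1-11-,11--1,111--
Essential prime implicants: -011-, -10-1, 00000, 0101-, 1-0-1, 1-1-0, 10-1-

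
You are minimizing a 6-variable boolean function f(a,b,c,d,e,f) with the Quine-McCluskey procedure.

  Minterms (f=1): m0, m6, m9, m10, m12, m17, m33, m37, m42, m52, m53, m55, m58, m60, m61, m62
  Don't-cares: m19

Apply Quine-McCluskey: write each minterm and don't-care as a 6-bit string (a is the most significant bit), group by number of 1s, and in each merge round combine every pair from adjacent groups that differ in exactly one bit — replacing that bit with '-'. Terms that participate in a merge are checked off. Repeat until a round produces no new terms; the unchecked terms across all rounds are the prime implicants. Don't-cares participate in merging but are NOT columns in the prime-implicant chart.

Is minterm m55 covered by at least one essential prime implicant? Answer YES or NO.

size-2^0 implicants → 000000  000110  001001  001010(✓)  001100  010001(✓)  010011(✓)  100001(✓)  100101(✓)  101010(✓)  110100(✓)  110101(✓)  110111(✓)  111010(✓)  111100(✓)  111101(✓)  111110(✓)
size-2^1 implicants → -01010  0100-1  1-0101  1-1010  100-01  11-100(✓)  11-101(✓)  1101-1  11010-(✓)  111-10  1111-0  11110-(✓)
size-2^2 implicants → 11-10-
Unchecked terms (primes): -01010, 000000, 000110, 001001, 001100, 0100-1, 1-0101, 1-1010, 100-01, 11-10-, 1101-1, 111-10, 1111-0
Minterm coverage:
  m0 ⊆ 000000 [E]
  m6 ⊆ 000110 [E]
  m9 ⊆ 001001 [E]
  m10 ⊆ -01010 [E]
  m12 ⊆ 001100 [E]
  m17 ⊆ 0100-1 [E]
  m33 ⊆ 100-01 [E]
  m37 ⊆ 1-0101,100-01
  m42 ⊆ -01010,1-1010
  m52 ⊆ 11-10- [E]
  m53 ⊆ 1-0101,11-10-,1101-1
  m55 ⊆ 1101-1 [E]
  m58 ⊆ 1-1010,111-10
  m60 ⊆ 11-10-,1111-0
  m61 ⊆ 11-10- [E]
  m62 ⊆ 111-10,1111-0
E = {-01010, 000000, 000110, 001001, 001100, 0100-1, 100-01, 11-10-, 1101-1}

YES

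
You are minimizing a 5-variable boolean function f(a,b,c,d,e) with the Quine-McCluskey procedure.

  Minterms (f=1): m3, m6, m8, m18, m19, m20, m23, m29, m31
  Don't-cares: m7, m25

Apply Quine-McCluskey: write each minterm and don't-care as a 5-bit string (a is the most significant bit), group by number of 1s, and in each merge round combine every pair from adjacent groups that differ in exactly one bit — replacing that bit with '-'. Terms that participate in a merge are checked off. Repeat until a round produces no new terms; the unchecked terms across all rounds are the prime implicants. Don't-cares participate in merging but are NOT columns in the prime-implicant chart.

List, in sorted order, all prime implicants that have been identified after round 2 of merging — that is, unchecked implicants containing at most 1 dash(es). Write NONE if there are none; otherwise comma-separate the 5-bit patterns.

Round 0: 00011✓ 00110✓ 00111✓ 01000 10010✓ 10011✓ 10100 10111✓ 11001✓ 11101✓ 11111✓
Round 1: -0011✓ -0111✓ 00-11✓ 0011- 1-111 10-11✓ 1001- 11-01 111-1
Round 2: -0-11
PIs = {-0-11, 0011-, 01000, 1-111, 1001-, 10100, 11-01, 111-1}

0011-, 01000, 1-111, 1001-, 10100, 11-01, 111-1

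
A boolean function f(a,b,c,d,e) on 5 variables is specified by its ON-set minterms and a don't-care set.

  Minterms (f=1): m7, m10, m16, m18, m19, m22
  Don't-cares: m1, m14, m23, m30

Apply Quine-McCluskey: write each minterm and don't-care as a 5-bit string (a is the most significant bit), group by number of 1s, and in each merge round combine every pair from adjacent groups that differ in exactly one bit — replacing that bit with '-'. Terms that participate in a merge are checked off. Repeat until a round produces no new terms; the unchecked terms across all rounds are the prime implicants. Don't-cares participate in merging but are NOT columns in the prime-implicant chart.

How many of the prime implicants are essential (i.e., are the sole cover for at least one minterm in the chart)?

4

size-2^0 implicants → 00001  00111(✓)  01010(✓)  01110(✓)  10000(✓)  10010(✓)  10011(✓)  10110(✓)  10111(✓)  11110(✓)
size-2^1 implicants → -0111  -1110  01-10  1-110  10-10(✓)  10-11(✓)  100-0  1001-(✓)  1011-(✓)
size-2^2 implicants → 10-1-
Unchecked terms (primes): -0111, -1110, 00001, 01-10, 1-110, 10-1-, 100-0
Minterm coverage:
  m7 ⊆ -0111 [E]
  m10 ⊆ 01-10 [E]
  m16 ⊆ 100-0 [E]
  m18 ⊆ 10-1-,100-0
  m19 ⊆ 10-1- [E]
  m22 ⊆ 1-110,10-1-
E = {-0111, 01-10, 10-1-, 100-0}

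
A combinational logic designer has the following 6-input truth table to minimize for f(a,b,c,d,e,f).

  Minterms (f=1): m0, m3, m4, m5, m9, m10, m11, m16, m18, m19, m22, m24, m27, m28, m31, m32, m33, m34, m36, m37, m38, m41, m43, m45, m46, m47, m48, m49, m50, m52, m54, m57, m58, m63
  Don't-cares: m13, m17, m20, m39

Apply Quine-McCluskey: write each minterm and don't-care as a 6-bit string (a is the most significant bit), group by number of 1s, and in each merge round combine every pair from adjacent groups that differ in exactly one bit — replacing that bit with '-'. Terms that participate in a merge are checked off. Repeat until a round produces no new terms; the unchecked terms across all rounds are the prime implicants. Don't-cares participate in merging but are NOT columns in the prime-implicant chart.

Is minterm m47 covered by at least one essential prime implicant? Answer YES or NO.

[col 0] 000000*, 000011*, 000100*, 000101*, 001001*, 001010*, 001011*, 001101*, 010000*, 010001*, 010010*, 010011*, 010100*, 010110*, 011000*, 011011*, 011100*, 011111*, 100000*, 100001*, 100010*, 100100*, 100101*, 100110*, 100111*, 101001*, 101011*, 101101*, 101110*, 101111*, 110000*, 110001*, 110010*, 110100*, 110110*, 111001*, 111010*, 111111*
[col 1] -00000*, -00100*, -00101*, -01001*, -01011*, -01101*, -10000*, -10001*, -10010*, -10100*, -10110*, -11111, 0-0000*, 0-0011*, 0-0100*, 0-1011*, 00-011*, 00-101*, 000-00*, 00010-*, 001-01*, 0010-1*, 00101-, 01-000*, 01-011*, 01-100*, 010-00*, 010-10*, 0100-0*, 0100-1*, 01000-*, 01001-*, 0101-0*, 011-00*, 011-11, 1-0000*, 1-0001*, 1-0010*, 1-0100*, 1-0110*, 1-1001*, 1-1111, 10-001*, 10-101*, 10-110*, 10-111*, 100-00*, 100-01*, 100-10*, 1000-0*, 10000-*, 1001-0*, 1001-1*, 10010-*, 10011-*, 101-01*, 101-11*, 1010-1*, 1011-1*, 10111-*, 11-001*, 11-010, 110-00*, 110-10*, 1100-0*, 11000-*, 1101-0*
[col 2] --0000*, --0100*, -0-101, -00-00*, -0010-, -01-01, -010-1, -10-00*, -10-10*, -100-0*, -1000-, -101-0*, 0--011, 0-0-00*, 01--00, 010--0*, 0100--, 1--001, 1-0-00*, 1-0-10*, 1-00-0*, 1-000-, 1-01-0*, 10--01, 10-1-1, 10-11-, 100--0*, 100-0-, 1001--, 101--1, 110--0*
[col 3] --0-00, -10--0, 1-0--0
Prime implicants: --0-00, -0-101, -0010-, -01-01, -010-1, -10--0, -1000-, -11111, 0--011, 00101-, 01--00, 0100--, 011-11, 1--001, 1-0--0, 1-000-, 1-1111, 10--01, 10-1-1, 10-11-, 100-0-, 1001--, 101--1, 11-010
PI chart (minterm → PIs covering it):
  0 | --0-00  (sole → essential)
  3 | 0--011  (sole → essential)
  4 | --0-00,-0010-
  5 | -0-101,-0010-
  9 | -01-01,-010-1
  10 | 00101-  (sole → essential)
  11 | -010-1,0--011,00101-
  16 | --0-00,-10--0,-1000-,01--00,0100--
  18 | -10--0,0100--
  19 | 0--011,0100--
  22 | -10--0  (sole → essential)
  24 | 01--00  (sole → essential)
  27 | 0--011,011-11
  28 | 01--00  (sole → essential)
  31 | -11111,011-11
  32 | --0-00,1-0--0,1-000-,100-0-
  33 | 1--001,1-000-,10--01,100-0-
  34 | 1-0--0  (sole → essential)
  36 | --0-00,-0010-,1-0--0,100-0-,1001--
  37 | -0-101,-0010-,10--01,10-1-1,100-0-,1001--
  38 | 1-0--0,10-11-,1001--
  41 | -01-01,-010-1,1--001,10--01,101--1
  43 | -010-1,101--1
  45 | -0-101,-01-01,10--01,10-1-1,101--1
  46 | 10-11-  (sole → essential)
  47 | 1-1111,10-1-1,10-11-,101--1
  48 | --0-00,-10--0,-1000-,1-0--0,1-000-
  49 | -1000-,1--001,1-000-
  50 | -10--0,1-0--0,11-010
  52 | --0-00,-10--0,1-0--0
  54 | -10--0,1-0--0
  57 | 1--001  (sole → essential)
  58 | 11-010  (sole → essential)
  63 | -11111,1-1111
Essential prime implicants: --0-00, -10--0, 0--011, 00101-, 01--00, 1--001, 1-0--0, 10-11-, 11-010

YES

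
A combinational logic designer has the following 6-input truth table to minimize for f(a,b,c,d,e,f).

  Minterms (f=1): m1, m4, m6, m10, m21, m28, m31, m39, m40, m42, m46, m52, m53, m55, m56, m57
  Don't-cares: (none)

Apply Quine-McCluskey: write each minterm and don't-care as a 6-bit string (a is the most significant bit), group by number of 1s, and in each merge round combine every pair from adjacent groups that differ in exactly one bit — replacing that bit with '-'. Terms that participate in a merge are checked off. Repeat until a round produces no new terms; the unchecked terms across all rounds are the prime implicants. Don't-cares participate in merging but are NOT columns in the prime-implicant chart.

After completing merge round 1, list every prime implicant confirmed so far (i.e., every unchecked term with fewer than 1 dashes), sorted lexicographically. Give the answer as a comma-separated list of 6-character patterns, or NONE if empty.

000001, 011100, 011111

[col 0] 000001, 000100*, 000110*, 001010*, 010101*, 011100, 011111, 100111*, 101000*, 101010*, 101110*, 110100*, 110101*, 110111*, 111000*, 111001*
[col 1] -01010, -10101, 0001-0, 1-0111, 1-1000, 101-10, 1010-0, 1101-1, 11010-, 11100-
Prime implicants: -01010, -10101, 000001, 0001-0, 011100, 011111, 1-0111, 1-1000, 101-10, 1010-0, 1101-1, 11010-, 11100-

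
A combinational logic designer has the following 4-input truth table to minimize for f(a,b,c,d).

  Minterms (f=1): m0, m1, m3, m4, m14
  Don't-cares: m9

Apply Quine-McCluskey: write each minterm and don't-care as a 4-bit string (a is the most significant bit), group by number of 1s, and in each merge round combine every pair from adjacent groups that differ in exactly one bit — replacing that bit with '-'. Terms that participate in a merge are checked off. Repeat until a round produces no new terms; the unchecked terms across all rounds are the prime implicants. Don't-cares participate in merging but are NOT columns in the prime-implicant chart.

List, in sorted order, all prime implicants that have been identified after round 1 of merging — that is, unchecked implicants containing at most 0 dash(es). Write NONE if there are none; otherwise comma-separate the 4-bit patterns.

size-2^0 implicants → 0000(✓)  0001(✓)  0011(✓)  0100(✓)  1001(✓)  1110
size-2^1 implicants → -001  0-00  00-1  000-
Unchecked terms (primes): -001, 0-00, 00-1, 000-, 1110

1110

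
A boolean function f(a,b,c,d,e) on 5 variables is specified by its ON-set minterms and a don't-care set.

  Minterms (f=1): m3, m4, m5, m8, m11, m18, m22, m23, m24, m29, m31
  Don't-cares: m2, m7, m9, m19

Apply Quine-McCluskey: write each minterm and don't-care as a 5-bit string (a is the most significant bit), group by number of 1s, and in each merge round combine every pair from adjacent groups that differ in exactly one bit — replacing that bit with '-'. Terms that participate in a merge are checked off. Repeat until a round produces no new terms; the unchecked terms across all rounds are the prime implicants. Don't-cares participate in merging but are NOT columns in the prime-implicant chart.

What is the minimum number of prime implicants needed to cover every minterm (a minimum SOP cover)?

5

[col 0] 00010*, 00011*, 00100*, 00101*, 00111*, 01000*, 01001*, 01011*, 10010*, 10011*, 10110*, 10111*, 11000*, 11101*, 11111*
[col 1] -0010*, -0011*, -0111*, -1000, 0-011, 00-11*, 0001-*, 001-1, 0010-, 010-1, 0100-, 1-111, 10-10*, 10-11*, 1001-*, 1011-*, 111-1
[col 2] -0-11, -001-, 10-1-
Prime implicants: -0-11, -001-, -1000, 0-011, 001-1, 0010-, 010-1, 0100-, 1-111, 10-1-, 111-1
PI chart (minterm → PIs covering it):
  3 | -0-11,-001-,0-011
  4 | 0010-  (sole → essential)
  5 | 001-1,0010-
  8 | -1000,0100-
  11 | 0-011,010-1
  18 | -001-,10-1-
  22 | 10-1-  (sole → essential)
  23 | -0-11,1-111,10-1-
  24 | -1000  (sole → essential)
  29 | 111-1  (sole → essential)
  31 | 1-111,111-1
Essential prime implicants: -1000, 0010-, 10-1-, 111-1
Petrick residual → 0-011
Minimum SOP uses 5 PIs: bc'd'e' + a'c'de + a'b'cd' + ab'd + abce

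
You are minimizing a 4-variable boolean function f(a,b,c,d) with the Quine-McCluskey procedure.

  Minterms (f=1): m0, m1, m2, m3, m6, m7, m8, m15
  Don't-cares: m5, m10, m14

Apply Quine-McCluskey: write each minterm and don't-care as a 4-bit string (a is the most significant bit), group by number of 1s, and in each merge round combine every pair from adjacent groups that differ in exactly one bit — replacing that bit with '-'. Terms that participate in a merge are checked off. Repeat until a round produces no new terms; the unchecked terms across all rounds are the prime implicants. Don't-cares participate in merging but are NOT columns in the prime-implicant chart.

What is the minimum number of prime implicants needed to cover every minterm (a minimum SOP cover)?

size-2^0 implicants → 0000(✓)  0001(✓)  0010(✓)  0011(✓)  0101(✓)  0110(✓)  0111(✓)  1000(✓)  1010(✓)  1110(✓)  1111(✓)
size-2^1 implicants → -000(✓)  -010(✓)  -110(✓)  -111(✓)  0-01(✓)  0-10(✓)  0-11(✓)  00-0(✓)  00-1(✓)  000-(✓)  001-(✓)  01-1(✓)  011-(✓)  1-10(✓)  10-0(✓)  111-(✓)
size-2^2 implicants → --10  -0-0  -11-  0--1  0-1-  00--
Unchecked terms (primes): --10, -0-0, -11-, 0--1, 0-1-, 00--
Minterm coverage:
  m0 ⊆ -0-0,00--
  m1 ⊆ 0--1,00--
  m2 ⊆ --10,-0-0,0-1-,00--
  m3 ⊆ 0--1,0-1-,00--
  m6 ⊆ --10,-11-,0-1-
  m7 ⊆ -11-,0--1,0-1-
  m8 ⊆ -0-0 [E]
  m15 ⊆ -11- [E]
E = {-0-0, -11-}
Petrick residual → 0--1
Cover = b'd' + bc + a'd  |cover|=3

3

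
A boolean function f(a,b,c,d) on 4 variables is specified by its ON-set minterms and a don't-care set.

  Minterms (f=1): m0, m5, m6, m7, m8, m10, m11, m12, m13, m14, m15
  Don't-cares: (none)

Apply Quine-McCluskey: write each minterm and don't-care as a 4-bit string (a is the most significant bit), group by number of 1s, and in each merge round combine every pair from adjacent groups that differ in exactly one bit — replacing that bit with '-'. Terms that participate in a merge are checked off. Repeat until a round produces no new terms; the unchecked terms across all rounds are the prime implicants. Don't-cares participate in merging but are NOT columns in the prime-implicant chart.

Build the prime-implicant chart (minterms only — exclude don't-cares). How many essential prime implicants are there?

Round 0: 0000✓ 0101✓ 0110✓ 0111✓ 1000✓ 1010✓ 1011✓ 1100✓ 1101✓ 1110✓ 1111✓
Round 1: -000 -101✓ -110✓ -111✓ 01-1✓ 011-✓ 1-00✓ 1-10✓ 1-11✓ 10-0✓ 101-✓ 11-0✓ 11-1✓ 110-✓ 111-✓
Round 2: -1-1 -11- 1--0 1-1- 11--
PIs = {-000, -1-1, -11-, 1--0, 1-1-, 11--}
Coverage chart:
  m0: -000 ←essential
  m5: -1-1 ←essential
  m6: -11- ←essential
  m7: -1-1,-11-
  m8: -000,1--0
  m10: 1--0,1-1-
  m11: 1-1- ←essential
  m12: 1--0,11--
  m13: -1-1,11--
  m14: -11-,1--0,1-1-,11--
  m15: -1-1,-11-,1-1-,11--
Essential: -000, -1-1, -11-, 1-1-

4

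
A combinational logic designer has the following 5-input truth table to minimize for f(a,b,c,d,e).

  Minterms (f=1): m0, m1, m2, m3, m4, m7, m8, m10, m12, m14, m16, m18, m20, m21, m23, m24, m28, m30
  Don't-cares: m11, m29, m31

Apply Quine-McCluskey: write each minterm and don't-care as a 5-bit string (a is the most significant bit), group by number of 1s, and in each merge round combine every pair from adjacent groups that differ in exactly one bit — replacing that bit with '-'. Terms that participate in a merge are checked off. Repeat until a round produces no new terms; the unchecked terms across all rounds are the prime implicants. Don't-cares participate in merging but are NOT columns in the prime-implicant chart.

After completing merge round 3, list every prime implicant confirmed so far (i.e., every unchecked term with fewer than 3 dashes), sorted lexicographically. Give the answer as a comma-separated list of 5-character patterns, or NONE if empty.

size-2^0 implicants → 00000(✓)  00001(✓)  00010(✓)  00011(✓)  00100(✓)  00111(✓)  01000(✓)  01010(✓)  01011(✓)  01100(✓)  01110(✓)  10000(✓)  10010(✓)  10100(✓)  10101(✓)  10111(✓)  11000(✓)  11100(✓)  11101(✓)  11110(✓)  11111(✓)
size-2^1 implicants → -0000(✓)  -0010(✓)  -0100(✓)  -0111  -1000(✓)  -1100(✓)  -1110(✓)  0-000(✓)  0-010(✓)  0-011(✓)  0-100(✓)  00-00(✓)  00-11  000-0(✓)  000-1(✓)  0000-(✓)  0001-(✓)  01-00(✓)  01-10(✓)  010-0(✓)  0101-(✓)  011-0(✓)  1-000(✓)  1-100(✓)  1-101(✓)  1-111(✓)  10-00(✓)  100-0(✓)  101-1(✓)  1010-(✓)  11-00(✓)  111-0(✓)  111-1(✓)  1110-(✓)  1111-(✓)
size-2^2 implicants → --000(✓)  --100(✓)  -0-00(✓)  -00-0  -1-00(✓)  -11-0  0--00(✓)  0-0-0  0-01-  000--  01--0  1--00(✓)  1-1-1  1-10-  111--
size-2^3 implicants → ---00
Unchecked terms (primes): ---00, -00-0, -0111, -11-0, 0-0-0, 0-01-, 00-11, 000--, 01--0, 1-1-1, 1-10-, 111--

-00-0, -0111, -11-0, 0-0-0, 0-01-, 00-11, 000--, 01--0, 1-1-1, 1-10-, 111--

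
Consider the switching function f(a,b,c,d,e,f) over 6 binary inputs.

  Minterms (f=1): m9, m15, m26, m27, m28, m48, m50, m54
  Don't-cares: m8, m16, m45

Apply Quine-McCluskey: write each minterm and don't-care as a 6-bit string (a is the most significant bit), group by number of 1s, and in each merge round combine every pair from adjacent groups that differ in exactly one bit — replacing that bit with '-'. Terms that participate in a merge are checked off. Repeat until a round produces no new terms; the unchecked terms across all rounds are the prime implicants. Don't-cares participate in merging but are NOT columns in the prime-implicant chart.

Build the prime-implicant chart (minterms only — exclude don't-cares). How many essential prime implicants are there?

Round 0: 001000✓ 001001✓ 001111 010000✓ 011010✓ 011011✓ 011100 101101 110000✓ 110010✓ 110110✓
Round 1: -10000 00100- 01101- 110-10 1100-0
PIs = {-10000, 00100-, 001111, 01101-, 011100, 101101, 110-10, 1100-0}
Coverage chart:
  m9: 00100- ←essential
  m15: 001111 ←essential
  m26: 01101- ←essential
  m27: 01101- ←essential
  m28: 011100 ←essential
  m48: -10000,1100-0
  m50: 110-10,1100-0
  m54: 110-10 ←essential
Essential: 00100-, 001111, 01101-, 011100, 110-10

5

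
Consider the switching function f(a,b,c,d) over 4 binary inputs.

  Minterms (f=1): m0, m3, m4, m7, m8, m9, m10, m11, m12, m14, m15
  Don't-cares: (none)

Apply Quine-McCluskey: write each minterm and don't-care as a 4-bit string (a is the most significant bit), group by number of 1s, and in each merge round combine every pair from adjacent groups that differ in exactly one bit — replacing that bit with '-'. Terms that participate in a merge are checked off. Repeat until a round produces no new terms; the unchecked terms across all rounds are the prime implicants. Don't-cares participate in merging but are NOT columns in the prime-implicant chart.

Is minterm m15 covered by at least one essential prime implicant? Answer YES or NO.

YES

Round 0: 0000✓ 0011✓ 0100✓ 0111✓ 1000✓ 1001✓ 1010✓ 1011✓ 1100✓ 1110✓ 1111✓
Round 1: -000✓ -011✓ -100✓ -111✓ 0-00✓ 0-11✓ 1-00✓ 1-10✓ 1-11✓ 10-0✓ 10-1✓ 100-✓ 101-✓ 11-0✓ 111-✓
Round 2: --00 --11 1--0 1-1- 10--
PIs = {--00, --11, 1--0, 1-1-, 10--}
Coverage chart:
  m0: --00 ←essential
  m3: --11 ←essential
  m4: --00 ←essential
  m7: --11 ←essential
  m8: --00,1--0,10--
  m9: 10-- ←essential
  m10: 1--0,1-1-,10--
  m11: --11,1-1-,10--
  m12: --00,1--0
  m14: 1--0,1-1-
  m15: --11,1-1-
Essential: --00, --11, 10--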